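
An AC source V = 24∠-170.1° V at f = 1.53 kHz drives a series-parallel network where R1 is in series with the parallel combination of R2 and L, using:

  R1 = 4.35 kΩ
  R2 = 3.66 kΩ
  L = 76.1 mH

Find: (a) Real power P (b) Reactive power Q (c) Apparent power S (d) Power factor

Step 1 — Angular frequency: ω = 2π·f = 2π·1530 = 9613 rad/s.
Step 2 — Component impedances:
  R1: Z = R = 4350 Ω
  R2: Z = R = 3660 Ω
  L: Z = jωL = j·9613·0.0761 = 0 + j731.6 Ω
Step 3 — Parallel branch: R2 || L = 1/(1/R2 + 1/L) = 140.6 + j703.5 Ω.
Step 4 — Series with R1: Z_total = R1 + (R2 || L) = 4491 + j703.5 Ω = 4545∠8.9° Ω.
Step 5 — Source phasor: V = 24∠-170.1° V = -23.64 - j4.126 V.
Step 6 — Current: I = V / Z = -0.005279 - j9.186e-05 A = 0.00528∠-179.0° A.
Step 7 — Complex power: S = V·I* = 0.1252 + j0.01961 VA.
Step 8 — Real power: P = Re(S) = 0.1252 W.
Step 9 — Reactive power: Q = Im(S) = 0.01961 VAR.
Step 10 — Apparent power: |S| = 0.1267 VA.
Step 11 — Power factor: PF = P/|S| = 0.988 (lagging).

(a) P = 0.1252 W  (b) Q = 0.01961 VAR  (c) S = 0.1267 VA  (d) PF = 0.988 (lagging)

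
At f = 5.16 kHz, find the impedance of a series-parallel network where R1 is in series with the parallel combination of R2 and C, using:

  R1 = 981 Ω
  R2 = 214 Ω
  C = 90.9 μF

Step 1 — Angular frequency: ω = 2π·f = 2π·5160 = 3.242e+04 rad/s.
Step 2 — Component impedances:
  R1: Z = R = 981 Ω
  R2: Z = R = 214 Ω
  C: Z = 1/(jωC) = -j/(ω·C) = 0 - j0.3393 Ω
Step 3 — Parallel branch: R2 || C = 1/(1/R2 + 1/C) = 0.000538 - j0.3393 Ω.
Step 4 — Series with R1: Z_total = R1 + (R2 || C) = 981 - j0.3393 Ω = 981∠-0.0° Ω.

Z = 981 - j0.3393 Ω = 981∠-0.0° Ω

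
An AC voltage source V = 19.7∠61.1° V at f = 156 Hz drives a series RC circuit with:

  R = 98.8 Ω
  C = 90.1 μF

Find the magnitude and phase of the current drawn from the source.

Step 1 — Angular frequency: ω = 2π·f = 2π·156 = 980.2 rad/s.
Step 2 — Component impedances:
  R: Z = R = 98.8 Ω
  C: Z = 1/(jωC) = -j/(ω·C) = 0 - j11.32 Ω
Step 3 — Series combination: Z_total = R + C = 98.8 - j11.32 Ω = 99.45∠-6.5° Ω.
Step 4 — Source phasor: V = 19.7∠61.1° V = 9.521 + j17.25 V.
Step 5 — Ohm's law: I = V / Z_total = (9.521 + j17.25) / (98.8 - j11.32) = 0.07537 + j0.1832 A.
Step 6 — Convert to polar: |I| = 0.1981 A, ∠I = 67.6°.

I = 0.1981∠67.6° A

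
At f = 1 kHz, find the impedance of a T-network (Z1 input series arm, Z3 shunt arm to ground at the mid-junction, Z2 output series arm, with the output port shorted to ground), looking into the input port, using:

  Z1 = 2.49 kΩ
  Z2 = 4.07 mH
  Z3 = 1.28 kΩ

Step 1 — Angular frequency: ω = 2π·f = 2π·1000 = 6283 rad/s.
Step 2 — Component impedances:
  Z1: Z = R = 2490 Ω
  Z2: Z = jωL = j·6283·0.00407 = 0 + j25.57 Ω
  Z3: Z = R = 1280 Ω
Step 3 — With the output port shorted to ground, the output series arm Z2 runs from the junction to ground; the shunt arm Z3 also runs from the junction to ground. They appear in parallel: Z3 || Z2 = 0.5107 + j25.56 Ω.
Step 4 — Series with input arm Z1: Z_in = Z1 + (Z3 || Z2) = 2491 + j25.56 Ω = 2491∠0.6° Ω.

Z = 2491 + j25.56 Ω = 2491∠0.6° Ω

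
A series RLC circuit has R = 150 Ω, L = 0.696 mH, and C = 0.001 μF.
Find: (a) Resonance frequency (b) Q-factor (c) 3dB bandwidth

Step 1 — Resonance condition Im(Z)=0 gives ω₀ = 1/√(LC).
Step 2 — ω₀ = 1/√(0.000696·1e-09) = 1.199e+06 rad/s.
Step 3 — f₀ = ω₀/(2π) = 1.908e+05 Hz.
Step 4 — Series Q: Q = ω₀L/R = 1.199e+06·0.000696/150 = 5.562.
Step 5 — 3dB bandwidth: Δω = ω₀/Q = 2.155e+05 rad/s; BW = Δω/(2π) = 3.43e+04 Hz.

(a) f₀ = 1.908e+05 Hz  (b) Q = 5.562  (c) BW = 3.43e+04 Hz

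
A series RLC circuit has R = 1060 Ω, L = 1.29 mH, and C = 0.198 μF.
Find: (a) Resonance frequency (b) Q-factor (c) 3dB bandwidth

Step 1 — Resonance condition Im(Z)=0 gives ω₀ = 1/√(LC).
Step 2 — ω₀ = 1/√(0.00129·1.98e-07) = 6.257e+04 rad/s.
Step 3 — f₀ = ω₀/(2π) = 9958 Hz.
Step 4 — Series Q: Q = ω₀L/R = 6.257e+04·0.00129/1060 = 0.07615.
Step 5 — 3dB bandwidth: Δω = ω₀/Q = 8.217e+05 rad/s; BW = Δω/(2π) = 1.308e+05 Hz.

(a) f₀ = 9958 Hz  (b) Q = 0.07615  (c) BW = 1.308e+05 Hz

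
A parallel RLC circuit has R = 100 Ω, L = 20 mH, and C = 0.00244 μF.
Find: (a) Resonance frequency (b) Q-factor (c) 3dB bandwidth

Step 1 — Resonance: ω₀ = 1/√(LC) = 1/√(0.02·2.44e-09) = 1.431e+05 rad/s.
Step 2 — f₀ = ω₀/(2π) = 2.278e+04 Hz.
Step 3 — Parallel Q: Q = R/(ω₀L) = 100/(1.431e+05·0.02) = 0.03493.
Step 4 — Bandwidth: Δω = ω₀/Q = 4.098e+06 rad/s; BW = Δω/(2π) = 6.523e+05 Hz.

(a) f₀ = 2.278e+04 Hz  (b) Q = 0.03493  (c) BW = 6.523e+05 Hz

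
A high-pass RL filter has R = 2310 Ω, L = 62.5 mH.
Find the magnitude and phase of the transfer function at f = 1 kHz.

Step 1 — Angular frequency: ω = 2π·1000 = 6283 rad/s.
Step 2 — Transfer function: H(jω) = jωL/(R + jωL).
Step 3 — Numerator jωL = j·392.7; denominator R + jωL = 2310 + j392.7.
Step 4 — H = 0.02809 + j0.1652.
Step 5 — Magnitude: |H| = 0.1676 (-15.5 dB); phase: φ = 80.4°.

|H| = 0.1676 (-15.5 dB), φ = 80.4°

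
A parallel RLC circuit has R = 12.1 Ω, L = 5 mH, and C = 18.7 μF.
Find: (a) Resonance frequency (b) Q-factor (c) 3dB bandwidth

Step 1 — Resonance: ω₀ = 1/√(LC) = 1/√(0.005·1.87e-05) = 3270 rad/s.
Step 2 — f₀ = ω₀/(2π) = 520.5 Hz.
Step 3 — Parallel Q: Q = R/(ω₀L) = 12.1/(3270·0.005) = 0.74.
Step 4 — Bandwidth: Δω = ω₀/Q = 4419 rad/s; BW = Δω/(2π) = 703.4 Hz.

(a) f₀ = 520.5 Hz  (b) Q = 0.74  (c) BW = 703.4 Hz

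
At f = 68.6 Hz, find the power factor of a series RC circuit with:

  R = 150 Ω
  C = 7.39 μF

Step 1 — Angular frequency: ω = 2π·f = 2π·68.6 = 431 rad/s.
Step 2 — Component impedances:
  R: Z = R = 150 Ω
  C: Z = 1/(jωC) = -j/(ω·C) = 0 - j313.9 Ω
Step 3 — Series combination: Z_total = R + C = 150 - j313.9 Ω = 347.9∠-64.5° Ω.
Step 4 — Power factor: PF = cos(φ) = Re(Z)/|Z| = 150/347.94 = 0.4311.
Step 5 — Type: Im(Z) = -313.9 ⇒ leading (phase φ = -64.5°).

PF = 0.4311 (leading, φ = -64.5°)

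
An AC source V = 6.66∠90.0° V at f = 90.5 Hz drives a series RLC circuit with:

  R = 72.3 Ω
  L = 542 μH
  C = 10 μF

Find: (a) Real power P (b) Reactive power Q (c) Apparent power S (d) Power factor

Step 1 — Angular frequency: ω = 2π·f = 2π·90.5 = 568.6 rad/s.
Step 2 — Component impedances:
  R: Z = R = 72.3 Ω
  L: Z = jωL = j·568.6·0.000542 = 0 + j0.3082 Ω
  C: Z = 1/(jωC) = -j/(ω·C) = 0 - j175.9 Ω
Step 3 — Series combination: Z_total = R + L + C = 72.3 - j175.6 Ω = 189.9∠-67.6° Ω.
Step 4 — Source phasor: V = 6.66∠90.0° V = 0 + j6.66 V.
Step 5 — Current: I = V / Z = -0.03244 + j0.01336 A = 0.03508∠157.6° A.
Step 6 — Complex power: S = V·I* = 0.08897 - j0.216 VA.
Step 7 — Real power: P = Re(S) = 0.08897 W.
Step 8 — Reactive power: Q = Im(S) = -0.216 VAR.
Step 9 — Apparent power: |S| = 0.2336 VA.
Step 10 — Power factor: PF = P/|S| = 0.3808 (leading).

(a) P = 0.08897 W  (b) Q = -0.216 VAR  (c) S = 0.2336 VA  (d) PF = 0.3808 (leading)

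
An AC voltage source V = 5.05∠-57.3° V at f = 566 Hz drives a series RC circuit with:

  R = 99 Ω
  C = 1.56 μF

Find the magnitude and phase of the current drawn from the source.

Step 1 — Angular frequency: ω = 2π·f = 2π·566 = 3556 rad/s.
Step 2 — Component impedances:
  R: Z = R = 99 Ω
  C: Z = 1/(jωC) = -j/(ω·C) = 0 - j180.3 Ω
Step 3 — Series combination: Z_total = R + C = 99 - j180.3 Ω = 205.6∠-61.2° Ω.
Step 4 — Source phasor: V = 5.05∠-57.3° V = 2.728 - j4.25 V.
Step 5 — Ohm's law: I = V / Z_total = (2.728 - j4.25) / (99 - j180.3) = 0.0245 + j0.00168 A.
Step 6 — Convert to polar: |I| = 0.02456 A, ∠I = 3.9°.

I = 0.02456∠3.9° A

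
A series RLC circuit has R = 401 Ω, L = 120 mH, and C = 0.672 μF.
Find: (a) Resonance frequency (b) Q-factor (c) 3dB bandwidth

Step 1 — Resonance: ω₀ = 1/√(LC) = 1/√(0.12·6.72e-07) = 3521 rad/s.
Step 2 — f₀ = ω₀/(2π) = 560.5 Hz.
Step 3 — Series Q: Q = ω₀L/R = 3521·0.12/401 = 1.054.
Step 4 — Bandwidth: Δω = ω₀/Q = 3342 rad/s; BW = Δω/(2π) = 531.8 Hz.

(a) f₀ = 560.5 Hz  (b) Q = 1.054  (c) BW = 531.8 Hz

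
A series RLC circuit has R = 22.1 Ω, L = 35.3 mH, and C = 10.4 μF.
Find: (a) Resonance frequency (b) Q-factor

Step 1 — Resonance condition Im(Z)=0 gives ω₀ = 1/√(LC).
Step 2 — ω₀ = 1/√(0.0353·1.04e-05) = 1650 rad/s.
Step 3 — f₀ = ω₀/(2π) = 262.7 Hz.
Step 4 — Series Q: Q = ω₀L/R = 1650·0.0353/22.1 = 2.636.

(a) f₀ = 262.7 Hz  (b) Q = 2.636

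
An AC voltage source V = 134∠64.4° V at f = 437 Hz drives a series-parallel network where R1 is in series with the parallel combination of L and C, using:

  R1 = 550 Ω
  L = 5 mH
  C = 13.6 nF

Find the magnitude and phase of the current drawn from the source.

Step 1 — Angular frequency: ω = 2π·f = 2π·437 = 2746 rad/s.
Step 2 — Component impedances:
  R1: Z = R = 550 Ω
  L: Z = jωL = j·2746·0.005 = 0 + j13.73 Ω
  C: Z = 1/(jωC) = -j/(ω·C) = 0 - j2.678e+04 Ω
Step 3 — Parallel branch: L || C = 1/(1/L + 1/C) = 0 + j13.74 Ω.
Step 4 — Series with R1: Z_total = R1 + (L || C) = 550 + j13.74 Ω = 550.2∠1.4° Ω.
Step 5 — Source phasor: V = 134∠64.4° V = 57.9 + j120.8 V.
Step 6 — Ohm's law: I = V / Z_total = (57.9 + j120.8) / (550 + j13.74) = 0.1107 + j0.217 A.
Step 7 — Convert to polar: |I| = 0.2436 A, ∠I = 63.0°.

I = 0.2436∠63.0° A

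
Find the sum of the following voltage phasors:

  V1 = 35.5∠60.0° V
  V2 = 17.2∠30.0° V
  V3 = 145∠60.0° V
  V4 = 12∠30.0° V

Step 1 — Convert each phasor to rectangular form:
  V1 = 35.5·(cos(60.0°) + j·sin(60.0°)) = 17.75 + j30.74 V
  V2 = 17.2·(cos(30.0°) + j·sin(30.0°)) = 14.9 + j8.6 V
  V3 = 145·(cos(60.0°) + j·sin(60.0°)) = 72.5 + j125.6 V
  V4 = 12·(cos(30.0°) + j·sin(30.0°)) = 10.39 + j6 V
Step 2 — Sum components: V_total = 115.5 + j170.9 V.
Step 3 — Convert to polar: |V_total| = 206.3 V, ∠V_total = 55.9°.

V_total = 206.3∠55.9° V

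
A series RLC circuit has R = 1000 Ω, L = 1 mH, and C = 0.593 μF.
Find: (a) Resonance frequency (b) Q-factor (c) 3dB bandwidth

Step 1 — Resonance: ω₀ = 1/√(LC) = 1/√(0.001·5.93e-07) = 4.107e+04 rad/s.
Step 2 — f₀ = ω₀/(2π) = 6536 Hz.
Step 3 — Series Q: Q = ω₀L/R = 4.107e+04·0.001/1000 = 0.04107.
Step 4 — Bandwidth: Δω = ω₀/Q = 1e+06 rad/s; BW = Δω/(2π) = 1.592e+05 Hz.

(a) f₀ = 6536 Hz  (b) Q = 0.04107  (c) BW = 1.592e+05 Hz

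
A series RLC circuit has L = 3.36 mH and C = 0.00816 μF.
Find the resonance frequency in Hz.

Step 1 — Resonance condition Im(Z)=0 gives ω₀ = 1/√(LC).
Step 2 — ω₀ = 1/√(0.00336·8.16e-09) = 1.91e+05 rad/s.
Step 3 — f₀ = ω₀/(2π) = 3.04e+04 Hz.

f₀ = 3.04e+04 Hz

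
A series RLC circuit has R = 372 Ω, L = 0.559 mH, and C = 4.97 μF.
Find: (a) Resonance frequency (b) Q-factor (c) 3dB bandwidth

Step 1 — Resonance condition Im(Z)=0 gives ω₀ = 1/√(LC).
Step 2 — ω₀ = 1/√(0.000559·4.97e-06) = 1.897e+04 rad/s.
Step 3 — f₀ = ω₀/(2π) = 3020 Hz.
Step 4 — Series Q: Q = ω₀L/R = 1.897e+04·0.000559/372 = 0.02851.
Step 5 — 3dB bandwidth: Δω = ω₀/Q = 6.655e+05 rad/s; BW = Δω/(2π) = 1.059e+05 Hz.

(a) f₀ = 3020 Hz  (b) Q = 0.02851  (c) BW = 1.059e+05 Hz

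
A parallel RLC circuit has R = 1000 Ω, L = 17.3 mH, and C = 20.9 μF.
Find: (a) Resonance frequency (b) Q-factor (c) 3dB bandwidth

Step 1 — Resonance: ω₀ = 1/√(LC) = 1/√(0.0173·2.09e-05) = 1663 rad/s.
Step 2 — f₀ = ω₀/(2π) = 264.7 Hz.
Step 3 — Parallel Q: Q = R/(ω₀L) = 1000/(1663·0.0173) = 34.76.
Step 4 — Bandwidth: Δω = ω₀/Q = 47.85 rad/s; BW = Δω/(2π) = 7.615 Hz.

(a) f₀ = 264.7 Hz  (b) Q = 34.76  (c) BW = 7.615 Hz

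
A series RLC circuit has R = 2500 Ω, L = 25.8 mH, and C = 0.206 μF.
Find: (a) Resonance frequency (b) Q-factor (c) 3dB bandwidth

Step 1 — Resonance: ω₀ = 1/√(LC) = 1/√(0.0258·2.06e-07) = 1.372e+04 rad/s.
Step 2 — f₀ = ω₀/(2π) = 2183 Hz.
Step 3 — Series Q: Q = ω₀L/R = 1.372e+04·0.0258/2500 = 0.1416.
Step 4 — Bandwidth: Δω = ω₀/Q = 9.69e+04 rad/s; BW = Δω/(2π) = 1.542e+04 Hz.

(a) f₀ = 2183 Hz  (b) Q = 0.1416  (c) BW = 1.542e+04 Hz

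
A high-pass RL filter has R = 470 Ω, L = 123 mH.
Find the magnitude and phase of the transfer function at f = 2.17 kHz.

Step 1 — Angular frequency: ω = 2π·2170 = 1.363e+04 rad/s.
Step 2 — Transfer function: H(jω) = jωL/(R + jωL).
Step 3 — Numerator jωL = j·1677; denominator R + jωL = 470 + j1677.
Step 4 — H = 0.9272 + j0.2598.
Step 5 — Magnitude: |H| = 0.9629 (-0.3 dB); phase: φ = 15.7°.

|H| = 0.9629 (-0.3 dB), φ = 15.7°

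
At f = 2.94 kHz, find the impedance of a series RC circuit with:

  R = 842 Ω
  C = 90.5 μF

Step 1 — Angular frequency: ω = 2π·f = 2π·2940 = 1.847e+04 rad/s.
Step 2 — Component impedances:
  R: Z = R = 842 Ω
  C: Z = 1/(jωC) = -j/(ω·C) = 0 - j0.5982 Ω
Step 3 — Series combination: Z_total = R + C = 842 - j0.5982 Ω = 842∠-0.0° Ω.

Z = 842 - j0.5982 Ω = 842∠-0.0° Ω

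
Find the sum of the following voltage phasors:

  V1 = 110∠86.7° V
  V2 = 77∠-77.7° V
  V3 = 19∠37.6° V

Step 1 — Convert each phasor to rectangular form:
  V1 = 110·(cos(86.7°) + j·sin(86.7°)) = 6.332 + j109.8 V
  V2 = 77·(cos(-77.7°) + j·sin(-77.7°)) = 16.4 - j75.23 V
  V3 = 19·(cos(37.6°) + j·sin(37.6°)) = 15.05 + j11.59 V
Step 2 — Sum components: V_total = 37.79 + j46.18 V.
Step 3 — Convert to polar: |V_total| = 59.67 V, ∠V_total = 50.7°.

V_total = 59.67∠50.7° V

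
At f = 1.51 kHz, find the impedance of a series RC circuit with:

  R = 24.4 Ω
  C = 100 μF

Step 1 — Angular frequency: ω = 2π·f = 2π·1510 = 9488 rad/s.
Step 2 — Component impedances:
  R: Z = R = 24.4 Ω
  C: Z = 1/(jωC) = -j/(ω·C) = 0 - j1.054 Ω
Step 3 — Series combination: Z_total = R + C = 24.4 - j1.054 Ω = 24.42∠-2.5° Ω.

Z = 24.4 - j1.054 Ω = 24.42∠-2.5° Ω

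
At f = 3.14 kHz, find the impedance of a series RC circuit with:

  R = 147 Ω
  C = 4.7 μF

Step 1 — Angular frequency: ω = 2π·f = 2π·3140 = 1.973e+04 rad/s.
Step 2 — Component impedances:
  R: Z = R = 147 Ω
  C: Z = 1/(jωC) = -j/(ω·C) = 0 - j10.78 Ω
Step 3 — Series combination: Z_total = R + C = 147 - j10.78 Ω = 147.4∠-4.2° Ω.

Z = 147 - j10.78 Ω = 147.4∠-4.2° Ω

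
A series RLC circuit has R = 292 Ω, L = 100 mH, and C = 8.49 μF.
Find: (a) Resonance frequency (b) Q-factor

Step 1 — Resonance condition Im(Z)=0 gives ω₀ = 1/√(LC).
Step 2 — ω₀ = 1/√(0.1·8.49e-06) = 1085 rad/s.
Step 3 — f₀ = ω₀/(2π) = 172.7 Hz.
Step 4 — Series Q: Q = ω₀L/R = 1085·0.1/292 = 0.3717.

(a) f₀ = 172.7 Hz  (b) Q = 0.3717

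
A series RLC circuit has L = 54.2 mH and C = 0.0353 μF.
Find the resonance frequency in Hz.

Step 1 — Resonance condition Im(Z)=0 gives ω₀ = 1/√(LC).
Step 2 — ω₀ = 1/√(0.0542·3.53e-08) = 2.286e+04 rad/s.
Step 3 — f₀ = ω₀/(2π) = 3639 Hz.

f₀ = 3639 Hz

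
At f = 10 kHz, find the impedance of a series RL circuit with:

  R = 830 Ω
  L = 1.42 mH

Step 1 — Angular frequency: ω = 2π·f = 2π·1e+04 = 6.283e+04 rad/s.
Step 2 — Component impedances:
  R: Z = R = 830 Ω
  L: Z = jωL = j·6.283e+04·0.00142 = 0 + j89.22 Ω
Step 3 — Series combination: Z_total = R + L = 830 + j89.22 Ω = 834.8∠6.1° Ω.

Z = 830 + j89.22 Ω = 834.8∠6.1° Ω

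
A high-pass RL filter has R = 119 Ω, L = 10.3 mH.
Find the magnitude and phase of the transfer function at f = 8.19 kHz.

Step 1 — Angular frequency: ω = 2π·8190 = 5.146e+04 rad/s.
Step 2 — Transfer function: H(jω) = jωL/(R + jωL).
Step 3 — Numerator jωL = j·530; denominator R + jωL = 119 + j530.
Step 4 — H = 0.952 + j0.2137.
Step 5 — Magnitude: |H| = 0.9757 (-0.2 dB); phase: φ = 12.7°.

|H| = 0.9757 (-0.2 dB), φ = 12.7°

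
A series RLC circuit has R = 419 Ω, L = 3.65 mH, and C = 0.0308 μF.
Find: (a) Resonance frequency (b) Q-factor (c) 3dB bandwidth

Step 1 — Resonance condition Im(Z)=0 gives ω₀ = 1/√(LC).
Step 2 — ω₀ = 1/√(0.00365·3.08e-08) = 9.431e+04 rad/s.
Step 3 — f₀ = ω₀/(2π) = 1.501e+04 Hz.
Step 4 — Series Q: Q = ω₀L/R = 9.431e+04·0.00365/419 = 0.8216.
Step 5 — 3dB bandwidth: Δω = ω₀/Q = 1.148e+05 rad/s; BW = Δω/(2π) = 1.827e+04 Hz.

(a) f₀ = 1.501e+04 Hz  (b) Q = 0.8216  (c) BW = 1.827e+04 Hz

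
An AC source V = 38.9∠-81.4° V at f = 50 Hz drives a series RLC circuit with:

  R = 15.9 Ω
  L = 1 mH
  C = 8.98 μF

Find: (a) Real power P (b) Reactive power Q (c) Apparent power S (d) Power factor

Step 1 — Angular frequency: ω = 2π·f = 2π·50 = 314.2 rad/s.
Step 2 — Component impedances:
  R: Z = R = 15.9 Ω
  L: Z = jωL = j·314.2·0.001 = 0 + j0.3142 Ω
  C: Z = 1/(jωC) = -j/(ω·C) = 0 - j354.5 Ω
Step 3 — Series combination: Z_total = R + L + C = 15.9 - j354.2 Ω = 354.5∠-87.4° Ω.
Step 4 — Source phasor: V = 38.9∠-81.4° V = 5.817 - j38.46 V.
Step 5 — Current: I = V / Z = 0.1091 + j0.01153 A = 0.1097∠6.0° A.
Step 6 — Complex power: S = V·I* = 0.1914 - j4.264 VA.
Step 7 — Real power: P = Re(S) = 0.1914 W.
Step 8 — Reactive power: Q = Im(S) = -4.264 VAR.
Step 9 — Apparent power: |S| = 4.268 VA.
Step 10 — Power factor: PF = P/|S| = 0.04485 (leading).

(a) P = 0.1914 W  (b) Q = -4.264 VAR  (c) S = 4.268 VA  (d) PF = 0.04485 (leading)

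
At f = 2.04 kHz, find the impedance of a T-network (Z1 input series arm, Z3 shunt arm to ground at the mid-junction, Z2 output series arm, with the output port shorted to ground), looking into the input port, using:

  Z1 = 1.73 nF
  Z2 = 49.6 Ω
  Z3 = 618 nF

Step 1 — Angular frequency: ω = 2π·f = 2π·2040 = 1.282e+04 rad/s.
Step 2 — Component impedances:
  Z1: Z = 1/(jωC) = -j/(ω·C) = 0 - j4.51e+04 Ω
  Z2: Z = R = 49.6 Ω
  Z3: Z = 1/(jωC) = -j/(ω·C) = 0 - j126.2 Ω
Step 3 — With the output port shorted to ground, the output series arm Z2 runs from the junction to ground; the shunt arm Z3 also runs from the junction to ground. They appear in parallel: Z3 || Z2 = 42.97 - j16.88 Ω.
Step 4 — Series with input arm Z1: Z_in = Z1 + (Z3 || Z2) = 42.97 - j4.511e+04 Ω = 4.511e+04∠-89.9° Ω.

Z = 42.97 - j4.511e+04 Ω = 4.511e+04∠-89.9° Ω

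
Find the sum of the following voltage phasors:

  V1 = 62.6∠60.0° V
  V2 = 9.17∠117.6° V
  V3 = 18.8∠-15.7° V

Step 1 — Convert each phasor to rectangular form:
  V1 = 62.6·(cos(60.0°) + j·sin(60.0°)) = 31.3 + j54.21 V
  V2 = 9.17·(cos(117.6°) + j·sin(117.6°)) = -4.248 + j8.126 V
  V3 = 18.8·(cos(-15.7°) + j·sin(-15.7°)) = 18.1 - j5.087 V
Step 2 — Sum components: V_total = 45.15 + j57.25 V.
Step 3 — Convert to polar: |V_total| = 72.91 V, ∠V_total = 51.7°.

V_total = 72.91∠51.7° V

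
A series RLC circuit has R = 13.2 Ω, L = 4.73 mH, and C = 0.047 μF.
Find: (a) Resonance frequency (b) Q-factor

Step 1 — Resonance condition Im(Z)=0 gives ω₀ = 1/√(LC).
Step 2 — ω₀ = 1/√(0.00473·4.7e-08) = 6.707e+04 rad/s.
Step 3 — f₀ = ω₀/(2π) = 1.067e+04 Hz.
Step 4 — Series Q: Q = ω₀L/R = 6.707e+04·0.00473/13.2 = 24.03.

(a) f₀ = 1.067e+04 Hz  (b) Q = 24.03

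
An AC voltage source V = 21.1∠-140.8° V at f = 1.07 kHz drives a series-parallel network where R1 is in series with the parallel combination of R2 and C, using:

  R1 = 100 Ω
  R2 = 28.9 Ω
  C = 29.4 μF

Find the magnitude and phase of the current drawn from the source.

Step 1 — Angular frequency: ω = 2π·f = 2π·1070 = 6723 rad/s.
Step 2 — Component impedances:
  R1: Z = R = 100 Ω
  R2: Z = R = 28.9 Ω
  C: Z = 1/(jωC) = -j/(ω·C) = 0 - j5.059 Ω
Step 3 — Parallel branch: R2 || C = 1/(1/R2 + 1/C) = 0.8594 - j4.909 Ω.
Step 4 — Series with R1: Z_total = R1 + (R2 || C) = 100.9 - j4.909 Ω = 101∠-2.8° Ω.
Step 5 — Source phasor: V = 21.1∠-140.8° V = -16.35 - j13.34 V.
Step 6 — Ohm's law: I = V / Z_total = (-16.35 - j13.34) / (100.9 - j4.909) = -0.1553 - j0.1398 A.
Step 7 — Convert to polar: |I| = 0.209 A, ∠I = -138.0°.

I = 0.209∠-138.0° A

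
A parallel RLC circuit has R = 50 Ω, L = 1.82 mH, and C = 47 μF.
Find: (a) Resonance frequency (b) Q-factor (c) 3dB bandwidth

Step 1 — Resonance: ω₀ = 1/√(LC) = 1/√(0.00182·4.7e-05) = 3419 rad/s.
Step 2 — f₀ = ω₀/(2π) = 544.2 Hz.
Step 3 — Parallel Q: Q = R/(ω₀L) = 50/(3419·0.00182) = 8.035.
Step 4 — Bandwidth: Δω = ω₀/Q = 425.5 rad/s; BW = Δω/(2π) = 67.73 Hz.

(a) f₀ = 544.2 Hz  (b) Q = 8.035  (c) BW = 67.73 Hz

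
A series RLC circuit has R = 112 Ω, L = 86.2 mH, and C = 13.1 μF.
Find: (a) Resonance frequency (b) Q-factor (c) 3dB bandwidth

Step 1 — Resonance: ω₀ = 1/√(LC) = 1/√(0.0862·1.31e-05) = 941 rad/s.
Step 2 — f₀ = ω₀/(2π) = 149.8 Hz.
Step 3 — Series Q: Q = ω₀L/R = 941·0.0862/112 = 0.7243.
Step 4 — Bandwidth: Δω = ω₀/Q = 1299 rad/s; BW = Δω/(2π) = 206.8 Hz.

(a) f₀ = 149.8 Hz  (b) Q = 0.7243  (c) BW = 206.8 Hz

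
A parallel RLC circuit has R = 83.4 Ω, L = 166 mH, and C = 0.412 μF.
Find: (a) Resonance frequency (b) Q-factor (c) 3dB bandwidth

Step 1 — Resonance: ω₀ = 1/√(LC) = 1/√(0.166·4.12e-07) = 3824 rad/s.
Step 2 — f₀ = ω₀/(2π) = 608.6 Hz.
Step 3 — Parallel Q: Q = R/(ω₀L) = 83.4/(3824·0.166) = 0.1314.
Step 4 — Bandwidth: Δω = ω₀/Q = 2.91e+04 rad/s; BW = Δω/(2π) = 4632 Hz.

(a) f₀ = 608.6 Hz  (b) Q = 0.1314  (c) BW = 4632 Hz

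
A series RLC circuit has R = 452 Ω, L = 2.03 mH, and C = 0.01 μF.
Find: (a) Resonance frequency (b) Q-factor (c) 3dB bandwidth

Step 1 — Resonance condition Im(Z)=0 gives ω₀ = 1/√(LC).
Step 2 — ω₀ = 1/√(0.00203·1e-08) = 2.219e+05 rad/s.
Step 3 — f₀ = ω₀/(2π) = 3.532e+04 Hz.
Step 4 — Series Q: Q = ω₀L/R = 2.219e+05·0.00203/452 = 0.9968.
Step 5 — 3dB bandwidth: Δω = ω₀/Q = 2.227e+05 rad/s; BW = Δω/(2π) = 3.544e+04 Hz.

(a) f₀ = 3.532e+04 Hz  (b) Q = 0.9968  (c) BW = 3.544e+04 Hz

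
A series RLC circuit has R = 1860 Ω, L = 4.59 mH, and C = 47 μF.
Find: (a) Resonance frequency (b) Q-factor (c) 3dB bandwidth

Step 1 — Resonance: ω₀ = 1/√(LC) = 1/√(0.00459·4.7e-05) = 2153 rad/s.
Step 2 — f₀ = ω₀/(2π) = 342.7 Hz.
Step 3 — Series Q: Q = ω₀L/R = 2153·0.00459/1860 = 0.005313.
Step 4 — Bandwidth: Δω = ω₀/Q = 4.052e+05 rad/s; BW = Δω/(2π) = 6.449e+04 Hz.

(a) f₀ = 342.7 Hz  (b) Q = 0.005313  (c) BW = 6.449e+04 Hz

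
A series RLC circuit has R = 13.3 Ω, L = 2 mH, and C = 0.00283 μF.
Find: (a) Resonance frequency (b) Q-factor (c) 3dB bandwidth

Step 1 — Resonance: ω₀ = 1/√(LC) = 1/√(0.002·2.83e-09) = 4.203e+05 rad/s.
Step 2 — f₀ = ω₀/(2π) = 6.69e+04 Hz.
Step 3 — Series Q: Q = ω₀L/R = 4.203e+05·0.002/13.3 = 63.21.
Step 4 — Bandwidth: Δω = ω₀/Q = 6650 rad/s; BW = Δω/(2π) = 1058 Hz.

(a) f₀ = 6.69e+04 Hz  (b) Q = 63.21  (c) BW = 1058 Hz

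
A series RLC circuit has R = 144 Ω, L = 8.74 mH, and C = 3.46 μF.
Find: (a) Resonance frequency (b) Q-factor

Step 1 — Resonance condition Im(Z)=0 gives ω₀ = 1/√(LC).
Step 2 — ω₀ = 1/√(0.00874·3.46e-06) = 5751 rad/s.
Step 3 — f₀ = ω₀/(2π) = 915.2 Hz.
Step 4 — Series Q: Q = ω₀L/R = 5751·0.00874/144 = 0.349.

(a) f₀ = 915.2 Hz  (b) Q = 0.349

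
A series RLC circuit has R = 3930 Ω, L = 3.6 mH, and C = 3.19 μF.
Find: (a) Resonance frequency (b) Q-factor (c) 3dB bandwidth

Step 1 — Resonance: ω₀ = 1/√(LC) = 1/√(0.0036·3.19e-06) = 9332 rad/s.
Step 2 — f₀ = ω₀/(2π) = 1485 Hz.
Step 3 — Series Q: Q = ω₀L/R = 9332·0.0036/3930 = 0.008548.
Step 4 — Bandwidth: Δω = ω₀/Q = 1.092e+06 rad/s; BW = Δω/(2π) = 1.737e+05 Hz.

(a) f₀ = 1485 Hz  (b) Q = 0.008548  (c) BW = 1.737e+05 Hz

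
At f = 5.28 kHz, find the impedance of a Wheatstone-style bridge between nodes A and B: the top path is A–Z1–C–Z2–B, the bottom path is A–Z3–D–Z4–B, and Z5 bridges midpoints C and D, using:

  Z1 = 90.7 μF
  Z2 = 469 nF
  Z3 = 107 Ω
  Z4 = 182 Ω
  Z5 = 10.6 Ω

Step 1 — Angular frequency: ω = 2π·f = 2π·5280 = 3.318e+04 rad/s.
Step 2 — Component impedances:
  Z1: Z = 1/(jωC) = -j/(ω·C) = 0 - j0.3323 Ω
  Z2: Z = 1/(jωC) = -j/(ω·C) = 0 - j64.27 Ω
  Z3: Z = R = 107 Ω
  Z4: Z = R = 182 Ω
  Z5: Z = R = 10.6 Ω
Step 3 — Bridge requires nodal analysis (the Z5 bridge couples midpoints C and D, so the two paths cannot be reduced to a simple series/parallel combination). Setting node B to ground and injecting 1 A at node A, the 3-node admittance system at A, C, D solves to V_A = Z_AB = 19.39 - j58.1 Ω = 61.25∠-71.5° Ω.

Z = 19.39 - j58.1 Ω = 61.25∠-71.5° Ω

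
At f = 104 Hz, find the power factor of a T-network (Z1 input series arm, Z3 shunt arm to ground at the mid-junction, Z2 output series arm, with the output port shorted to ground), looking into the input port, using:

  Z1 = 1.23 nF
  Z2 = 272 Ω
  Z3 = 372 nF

Step 1 — Angular frequency: ω = 2π·f = 2π·104 = 653.5 rad/s.
Step 2 — Component impedances:
  Z1: Z = 1/(jωC) = -j/(ω·C) = 0 - j1.244e+06 Ω
  Z2: Z = R = 272 Ω
  Z3: Z = 1/(jωC) = -j/(ω·C) = 0 - j4114 Ω
Step 3 — With the output port shorted to ground, the output series arm Z2 runs from the junction to ground; the shunt arm Z3 also runs from the junction to ground. They appear in parallel: Z3 || Z2 = 270.8 - j17.91 Ω.
Step 4 — Series with input arm Z1: Z_in = Z1 + (Z3 || Z2) = 270.8 - j1.244e+06 Ω = 1.244e+06∠-90.0° Ω.
Step 5 — Power factor: PF = cos(φ) = Re(Z)/|Z| = 270.8/1.244e+06 = 0.0002177.
Step 6 — Type: Im(Z) = -1.244e+06 ⇒ leading (phase φ = -90.0°).

PF = 0.0002177 (leading, φ = -90.0°)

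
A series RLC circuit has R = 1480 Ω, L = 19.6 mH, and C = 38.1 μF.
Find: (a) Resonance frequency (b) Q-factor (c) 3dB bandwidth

Step 1 — Resonance: ω₀ = 1/√(LC) = 1/√(0.0196·3.81e-05) = 1157 rad/s.
Step 2 — f₀ = ω₀/(2π) = 184.2 Hz.
Step 3 — Series Q: Q = ω₀L/R = 1157·0.0196/1480 = 0.01533.
Step 4 — Bandwidth: Δω = ω₀/Q = 7.551e+04 rad/s; BW = Δω/(2π) = 1.202e+04 Hz.

(a) f₀ = 184.2 Hz  (b) Q = 0.01533  (c) BW = 1.202e+04 Hz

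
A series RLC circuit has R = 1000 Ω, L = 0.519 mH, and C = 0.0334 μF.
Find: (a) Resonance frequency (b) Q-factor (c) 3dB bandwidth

Step 1 — Resonance: ω₀ = 1/√(LC) = 1/√(0.000519·3.34e-08) = 2.402e+05 rad/s.
Step 2 — f₀ = ω₀/(2π) = 3.823e+04 Hz.
Step 3 — Series Q: Q = ω₀L/R = 2.402e+05·0.000519/1000 = 0.1247.
Step 4 — Bandwidth: Δω = ω₀/Q = 1.927e+06 rad/s; BW = Δω/(2π) = 3.067e+05 Hz.

(a) f₀ = 3.823e+04 Hz  (b) Q = 0.1247  (c) BW = 3.067e+05 Hz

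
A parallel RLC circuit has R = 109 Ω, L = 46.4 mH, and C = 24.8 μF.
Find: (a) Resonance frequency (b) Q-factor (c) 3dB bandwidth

Step 1 — Resonance: ω₀ = 1/√(LC) = 1/√(0.0464·2.48e-05) = 932.2 rad/s.
Step 2 — f₀ = ω₀/(2π) = 148.4 Hz.
Step 3 — Parallel Q: Q = R/(ω₀L) = 109/(932.2·0.0464) = 2.52.
Step 4 — Bandwidth: Δω = ω₀/Q = 369.9 rad/s; BW = Δω/(2π) = 58.88 Hz.

(a) f₀ = 148.4 Hz  (b) Q = 2.52  (c) BW = 58.88 Hz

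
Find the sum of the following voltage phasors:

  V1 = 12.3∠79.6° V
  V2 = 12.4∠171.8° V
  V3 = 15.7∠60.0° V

Step 1 — Convert each phasor to rectangular form:
  V1 = 12.3·(cos(79.6°) + j·sin(79.6°)) = 2.22 + j12.1 V
  V2 = 12.4·(cos(171.8°) + j·sin(171.8°)) = -12.27 + j1.769 V
  V3 = 15.7·(cos(60.0°) + j·sin(60.0°)) = 7.85 + j13.6 V
Step 2 — Sum components: V_total = -2.203 + j27.46 V.
Step 3 — Convert to polar: |V_total| = 27.55 V, ∠V_total = 94.6°.

V_total = 27.55∠94.6° V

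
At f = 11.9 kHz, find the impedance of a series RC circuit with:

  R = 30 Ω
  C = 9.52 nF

Step 1 — Angular frequency: ω = 2π·f = 2π·1.19e+04 = 7.477e+04 rad/s.
Step 2 — Component impedances:
  R: Z = R = 30 Ω
  C: Z = 1/(jωC) = -j/(ω·C) = 0 - j1405 Ω
Step 3 — Series combination: Z_total = R + C = 30 - j1405 Ω = 1405∠-88.8° Ω.

Z = 30 - j1405 Ω = 1405∠-88.8° Ω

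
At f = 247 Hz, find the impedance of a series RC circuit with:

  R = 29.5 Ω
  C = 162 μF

Step 1 — Angular frequency: ω = 2π·f = 2π·247 = 1552 rad/s.
Step 2 — Component impedances:
  R: Z = R = 29.5 Ω
  C: Z = 1/(jωC) = -j/(ω·C) = 0 - j3.977 Ω
Step 3 — Series combination: Z_total = R + C = 29.5 - j3.977 Ω = 29.77∠-7.7° Ω.

Z = 29.5 - j3.977 Ω = 29.77∠-7.7° Ω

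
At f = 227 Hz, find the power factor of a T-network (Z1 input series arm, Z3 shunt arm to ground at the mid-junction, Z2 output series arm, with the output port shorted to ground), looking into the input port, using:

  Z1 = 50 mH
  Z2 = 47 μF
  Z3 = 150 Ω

Step 1 — Angular frequency: ω = 2π·f = 2π·227 = 1426 rad/s.
Step 2 — Component impedances:
  Z1: Z = jωL = j·1426·0.05 = 0 + j71.31 Ω
  Z2: Z = 1/(jωC) = -j/(ω·C) = 0 - j14.92 Ω
  Z3: Z = R = 150 Ω
Step 3 — With the output port shorted to ground, the output series arm Z2 runs from the junction to ground; the shunt arm Z3 also runs from the junction to ground. They appear in parallel: Z3 || Z2 = 1.469 - j14.77 Ω.
Step 4 — Series with input arm Z1: Z_in = Z1 + (Z3 || Z2) = 1.469 + j56.54 Ω = 56.56∠88.5° Ω.
Step 5 — Power factor: PF = cos(φ) = Re(Z)/|Z| = 1.469/56.56 = 0.02597.
Step 6 — Type: Im(Z) = 56.54 ⇒ lagging (phase φ = 88.5°).

PF = 0.02597 (lagging, φ = 88.5°)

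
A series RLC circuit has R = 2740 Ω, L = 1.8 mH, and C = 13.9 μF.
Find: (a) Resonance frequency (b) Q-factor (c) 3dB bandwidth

Step 1 — Resonance: ω₀ = 1/√(LC) = 1/√(0.0018·1.39e-05) = 6322 rad/s.
Step 2 — f₀ = ω₀/(2π) = 1006 Hz.
Step 3 — Series Q: Q = ω₀L/R = 6322·0.0018/2740 = 0.004153.
Step 4 — Bandwidth: Δω = ω₀/Q = 1.522e+06 rad/s; BW = Δω/(2π) = 2.423e+05 Hz.

(a) f₀ = 1006 Hz  (b) Q = 0.004153  (c) BW = 2.423e+05 Hz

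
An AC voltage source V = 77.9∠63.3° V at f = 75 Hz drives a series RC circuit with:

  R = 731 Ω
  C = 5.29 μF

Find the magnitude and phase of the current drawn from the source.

Step 1 — Angular frequency: ω = 2π·f = 2π·75 = 471.2 rad/s.
Step 2 — Component impedances:
  R: Z = R = 731 Ω
  C: Z = 1/(jωC) = -j/(ω·C) = 0 - j401.1 Ω
Step 3 — Series combination: Z_total = R + C = 731 - j401.1 Ω = 833.8∠-28.8° Ω.
Step 4 — Source phasor: V = 77.9∠63.3° V = 35 + j69.59 V.
Step 5 — Ohm's law: I = V / Z_total = (35 + j69.59) / (731 - j401.1) = -0.003352 + j0.09336 A.
Step 6 — Convert to polar: |I| = 0.09342 A, ∠I = 92.1°.

I = 0.09342∠92.1° A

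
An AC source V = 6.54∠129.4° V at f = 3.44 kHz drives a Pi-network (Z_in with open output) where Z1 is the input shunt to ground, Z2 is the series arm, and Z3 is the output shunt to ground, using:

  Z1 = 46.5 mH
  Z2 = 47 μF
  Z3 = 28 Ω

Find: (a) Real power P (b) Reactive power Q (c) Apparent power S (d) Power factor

Step 1 — Angular frequency: ω = 2π·f = 2π·3440 = 2.161e+04 rad/s.
Step 2 — Component impedances:
  Z1: Z = jωL = j·2.161e+04·0.0465 = 0 + j1005 Ω
  Z2: Z = 1/(jωC) = -j/(ω·C) = 0 - j0.9844 Ω
  Z3: Z = R = 28 Ω
Step 3 — With open output, the series arm Z2 and the output shunt Z3 appear in series to ground: Z2 + Z3 = 28 - j0.9844 Ω.
Step 4 — Parallel with input shunt Z1: Z_in = Z1 || (Z2 + Z3) = 28.03 - j0.2036 Ω = 28.03∠-0.4° Ω.
Step 5 — Source phasor: V = 6.54∠129.4° V = -4.151 + j5.054 V.
Step 6 — Current: I = V / Z = -0.1494 + j0.1792 A = 0.2333∠129.8° A.
Step 7 — Complex power: S = V·I* = 1.526 - j0.01108 VA.
Step 8 — Real power: P = Re(S) = 1.526 W.
Step 9 — Reactive power: Q = Im(S) = -0.01108 VAR.
Step 10 — Apparent power: |S| = 1.526 VA.
Step 11 — Power factor: PF = P/|S| = 1 (leading).

(a) P = 1.526 W  (b) Q = -0.01108 VAR  (c) S = 1.526 VA  (d) PF = 1 (leading)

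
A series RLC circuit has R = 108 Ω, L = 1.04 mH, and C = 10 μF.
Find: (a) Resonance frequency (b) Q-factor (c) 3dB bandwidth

Step 1 — Resonance: ω₀ = 1/√(LC) = 1/√(0.00104·1e-05) = 9806 rad/s.
Step 2 — f₀ = ω₀/(2π) = 1561 Hz.
Step 3 — Series Q: Q = ω₀L/R = 9806·0.00104/108 = 0.09443.
Step 4 — Bandwidth: Δω = ω₀/Q = 1.038e+05 rad/s; BW = Δω/(2π) = 1.653e+04 Hz.

(a) f₀ = 1561 Hz  (b) Q = 0.09443  (c) BW = 1.653e+04 Hz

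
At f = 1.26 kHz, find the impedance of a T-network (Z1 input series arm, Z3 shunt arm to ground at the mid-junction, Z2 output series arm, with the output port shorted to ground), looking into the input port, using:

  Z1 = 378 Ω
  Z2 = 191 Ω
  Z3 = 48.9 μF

Step 1 — Angular frequency: ω = 2π·f = 2π·1260 = 7917 rad/s.
Step 2 — Component impedances:
  Z1: Z = R = 378 Ω
  Z2: Z = R = 191 Ω
  Z3: Z = 1/(jωC) = -j/(ω·C) = 0 - j2.583 Ω
Step 3 — With the output port shorted to ground, the output series arm Z2 runs from the junction to ground; the shunt arm Z3 also runs from the junction to ground. They appear in parallel: Z3 || Z2 = 0.03493 - j2.583 Ω.
Step 4 — Series with input arm Z1: Z_in = Z1 + (Z3 || Z2) = 378 - j2.583 Ω = 378∠-0.4° Ω.

Z = 378 - j2.583 Ω = 378∠-0.4° Ω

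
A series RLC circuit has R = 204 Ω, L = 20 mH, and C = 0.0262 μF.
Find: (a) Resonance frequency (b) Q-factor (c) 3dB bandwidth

Step 1 — Resonance: ω₀ = 1/√(LC) = 1/√(0.02·2.62e-08) = 4.369e+04 rad/s.
Step 2 — f₀ = ω₀/(2π) = 6953 Hz.
Step 3 — Series Q: Q = ω₀L/R = 4.369e+04·0.02/204 = 4.283.
Step 4 — Bandwidth: Δω = ω₀/Q = 1.02e+04 rad/s; BW = Δω/(2π) = 1623 Hz.

(a) f₀ = 6953 Hz  (b) Q = 4.283  (c) BW = 1623 Hz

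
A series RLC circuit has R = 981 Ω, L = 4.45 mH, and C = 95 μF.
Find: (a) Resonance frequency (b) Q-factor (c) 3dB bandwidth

Step 1 — Resonance: ω₀ = 1/√(LC) = 1/√(0.00445·9.5e-05) = 1538 rad/s.
Step 2 — f₀ = ω₀/(2π) = 244.8 Hz.
Step 3 — Series Q: Q = ω₀L/R = 1538·0.00445/981 = 0.006977.
Step 4 — Bandwidth: Δω = ω₀/Q = 2.204e+05 rad/s; BW = Δω/(2π) = 3.509e+04 Hz.

(a) f₀ = 244.8 Hz  (b) Q = 0.006977  (c) BW = 3.509e+04 Hz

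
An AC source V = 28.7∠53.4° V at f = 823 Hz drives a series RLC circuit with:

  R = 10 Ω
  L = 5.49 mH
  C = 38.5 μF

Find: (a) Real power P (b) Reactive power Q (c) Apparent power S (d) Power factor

Step 1 — Angular frequency: ω = 2π·f = 2π·823 = 5171 rad/s.
Step 2 — Component impedances:
  R: Z = R = 10 Ω
  L: Z = jωL = j·5171·0.00549 = 0 + j28.39 Ω
  C: Z = 1/(jωC) = -j/(ω·C) = 0 - j5.023 Ω
Step 3 — Series combination: Z_total = R + L + C = 10 + j23.37 Ω = 25.42∠66.8° Ω.
Step 4 — Source phasor: V = 28.7∠53.4° V = 17.11 + j23.04 V.
Step 5 — Current: I = V / Z = 1.098 - j0.2623 A = 1.129∠-13.4° A.
Step 6 — Complex power: S = V·I* = 12.75 + j29.79 VA.
Step 7 — Real power: P = Re(S) = 12.75 W.
Step 8 — Reactive power: Q = Im(S) = 29.79 VAR.
Step 9 — Apparent power: |S| = 32.41 VA.
Step 10 — Power factor: PF = P/|S| = 0.3935 (lagging).

(a) P = 12.75 W  (b) Q = 29.79 VAR  (c) S = 32.41 VA  (d) PF = 0.3935 (lagging)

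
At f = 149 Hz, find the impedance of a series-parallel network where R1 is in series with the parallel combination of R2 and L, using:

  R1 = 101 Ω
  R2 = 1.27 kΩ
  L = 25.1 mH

Step 1 — Angular frequency: ω = 2π·f = 2π·149 = 936.2 rad/s.
Step 2 — Component impedances:
  R1: Z = R = 101 Ω
  R2: Z = R = 1270 Ω
  L: Z = jωL = j·936.2·0.0251 = 0 + j23.5 Ω
Step 3 — Parallel branch: R2 || L = 1/(1/R2 + 1/L) = 0.4346 + j23.49 Ω.
Step 4 — Series with R1: Z_total = R1 + (R2 || L) = 101.4 + j23.49 Ω = 104.1∠13.0° Ω.

Z = 101.4 + j23.49 Ω = 104.1∠13.0° Ω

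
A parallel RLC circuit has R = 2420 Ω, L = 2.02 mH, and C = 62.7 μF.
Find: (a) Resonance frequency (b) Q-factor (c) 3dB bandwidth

Step 1 — Resonance: ω₀ = 1/√(LC) = 1/√(0.00202·6.27e-05) = 2810 rad/s.
Step 2 — f₀ = ω₀/(2π) = 447.2 Hz.
Step 3 — Parallel Q: Q = R/(ω₀L) = 2420/(2810·0.00202) = 426.4.
Step 4 — Bandwidth: Δω = ω₀/Q = 6.59 rad/s; BW = Δω/(2π) = 1.049 Hz.

(a) f₀ = 447.2 Hz  (b) Q = 426.4  (c) BW = 1.049 Hz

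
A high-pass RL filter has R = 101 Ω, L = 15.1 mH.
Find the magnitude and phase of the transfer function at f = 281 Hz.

Step 1 — Angular frequency: ω = 2π·281 = 1766 rad/s.
Step 2 — Transfer function: H(jω) = jωL/(R + jωL).
Step 3 — Numerator jωL = j·26.66; denominator R + jωL = 101 + j26.66.
Step 4 — H = 0.06514 + j0.2468.
Step 5 — Magnitude: |H| = 0.2552 (-11.9 dB); phase: φ = 75.2°.

|H| = 0.2552 (-11.9 dB), φ = 75.2°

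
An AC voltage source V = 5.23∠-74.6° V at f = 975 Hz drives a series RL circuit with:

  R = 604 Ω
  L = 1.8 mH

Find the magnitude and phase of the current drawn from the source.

Step 1 — Angular frequency: ω = 2π·f = 2π·975 = 6126 rad/s.
Step 2 — Component impedances:
  R: Z = R = 604 Ω
  L: Z = jωL = j·6126·0.0018 = 0 + j11.03 Ω
Step 3 — Series combination: Z_total = R + L = 604 + j11.03 Ω = 604.1∠1.0° Ω.
Step 4 — Source phasor: V = 5.23∠-74.6° V = 1.389 - j5.042 V.
Step 5 — Ohm's law: I = V / Z_total = (1.389 - j5.042) / (604 + j11.03) = 0.002146 - j0.008387 A.
Step 6 — Convert to polar: |I| = 0.008657 A, ∠I = -75.6°.

I = 0.008657∠-75.6° A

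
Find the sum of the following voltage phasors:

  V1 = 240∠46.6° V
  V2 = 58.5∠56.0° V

Step 1 — Convert each phasor to rectangular form:
  V1 = 240·(cos(46.6°) + j·sin(46.6°)) = 164.9 + j174.4 V
  V2 = 58.5·(cos(56.0°) + j·sin(56.0°)) = 32.71 + j48.5 V
Step 2 — Sum components: V_total = 197.6 + j222.9 V.
Step 3 — Convert to polar: |V_total| = 297.9 V, ∠V_total = 48.4°.

V_total = 297.9∠48.4° V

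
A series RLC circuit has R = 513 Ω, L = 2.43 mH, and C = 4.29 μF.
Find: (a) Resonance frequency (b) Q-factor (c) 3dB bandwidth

Step 1 — Resonance condition Im(Z)=0 gives ω₀ = 1/√(LC).
Step 2 — ω₀ = 1/√(0.00243·4.29e-06) = 9794 rad/s.
Step 3 — f₀ = ω₀/(2π) = 1559 Hz.
Step 4 — Series Q: Q = ω₀L/R = 9794·0.00243/513 = 0.04639.
Step 5 — 3dB bandwidth: Δω = ω₀/Q = 2.111e+05 rad/s; BW = Δω/(2π) = 3.36e+04 Hz.

(a) f₀ = 1559 Hz  (b) Q = 0.04639  (c) BW = 3.36e+04 Hz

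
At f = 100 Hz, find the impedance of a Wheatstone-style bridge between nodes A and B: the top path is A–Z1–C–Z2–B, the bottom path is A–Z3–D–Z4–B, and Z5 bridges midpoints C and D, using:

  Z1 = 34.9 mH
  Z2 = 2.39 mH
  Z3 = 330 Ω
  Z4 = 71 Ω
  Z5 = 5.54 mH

Step 1 — Angular frequency: ω = 2π·f = 2π·100 = 628.3 rad/s.
Step 2 — Component impedances:
  Z1: Z = jωL = j·628.3·0.0349 = 0 + j21.93 Ω
  Z2: Z = jωL = j·628.3·0.00239 = 0 + j1.502 Ω
  Z3: Z = R = 330 Ω
  Z4: Z = R = 71 Ω
  Z5: Z = jωL = j·628.3·0.00554 = 0 + j3.481 Ω
Step 3 — Bridge requires nodal analysis (the Z5 bridge couples midpoints C and D, so the two paths cannot be reduced to a simple series/parallel combination). Setting node B to ground and injecting 1 A at node A, the 3-node admittance system at A, C, D solves to V_A = Z_AB = 1.481 + j23.33 Ω = 23.37∠86.4° Ω.

Z = 1.481 + j23.33 Ω = 23.37∠86.4° Ω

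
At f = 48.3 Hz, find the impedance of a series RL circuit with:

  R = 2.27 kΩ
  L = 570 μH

Step 1 — Angular frequency: ω = 2π·f = 2π·48.3 = 303.5 rad/s.
Step 2 — Component impedances:
  R: Z = R = 2270 Ω
  L: Z = jωL = j·303.5·0.00057 = 0 + j0.173 Ω
Step 3 — Series combination: Z_total = R + L = 2270 + j0.173 Ω = 2270∠0.0° Ω.

Z = 2270 + j0.173 Ω = 2270∠0.0° Ω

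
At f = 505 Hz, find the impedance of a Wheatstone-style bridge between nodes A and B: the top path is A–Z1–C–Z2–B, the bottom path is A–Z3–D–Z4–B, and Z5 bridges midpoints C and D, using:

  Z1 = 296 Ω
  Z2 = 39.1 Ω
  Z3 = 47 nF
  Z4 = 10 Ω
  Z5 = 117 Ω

Step 1 — Angular frequency: ω = 2π·f = 2π·505 = 3173 rad/s.
Step 2 — Component impedances:
  Z1: Z = R = 296 Ω
  Z2: Z = R = 39.1 Ω
  Z3: Z = 1/(jωC) = -j/(ω·C) = 0 - j6705 Ω
  Z4: Z = R = 10 Ω
  Z5: Z = R = 117 Ω
Step 3 — Bridge requires nodal analysis (the Z5 bridge couples midpoints C and D, so the two paths cannot be reduced to a simple series/parallel combination). Setting node B to ground and injecting 1 A at node A, the 3-node admittance system at A, C, D solves to V_A = Z_AB = 325.1 - j15.57 Ω = 325.5∠-2.7° Ω.

Z = 325.1 - j15.57 Ω = 325.5∠-2.7° Ω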